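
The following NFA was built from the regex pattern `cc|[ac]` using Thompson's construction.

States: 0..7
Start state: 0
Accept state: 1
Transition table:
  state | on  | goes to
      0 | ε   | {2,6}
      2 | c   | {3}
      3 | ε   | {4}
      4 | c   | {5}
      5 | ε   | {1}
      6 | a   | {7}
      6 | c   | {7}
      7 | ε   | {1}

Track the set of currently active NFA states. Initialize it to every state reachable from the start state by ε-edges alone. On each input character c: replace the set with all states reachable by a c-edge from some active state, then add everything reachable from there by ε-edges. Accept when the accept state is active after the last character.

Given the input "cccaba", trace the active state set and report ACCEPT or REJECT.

S₀ = ε-closure({0}) = {0,2,6}
'c' @ 1: {1,3,4,7}  (accept∈set)
'c' @ 2: {1,5}  (accept∈set)
'c' @ 3: {}  — state set empty
rest 'aba' ignored (set empty)
end set {} — state 1 not in

Answer: REJECT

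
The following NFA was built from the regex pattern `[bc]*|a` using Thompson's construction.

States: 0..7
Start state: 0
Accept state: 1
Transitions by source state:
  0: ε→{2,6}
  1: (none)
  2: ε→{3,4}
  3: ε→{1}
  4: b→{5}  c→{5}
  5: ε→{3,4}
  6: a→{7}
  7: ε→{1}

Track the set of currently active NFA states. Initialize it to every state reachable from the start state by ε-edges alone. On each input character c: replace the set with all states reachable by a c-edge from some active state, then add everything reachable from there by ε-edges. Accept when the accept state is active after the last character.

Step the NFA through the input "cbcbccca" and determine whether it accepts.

start: ε-closure({0}) = {0,1,2,3,4,6}
'c' @ 1: {1,3,4,5}  (accept∈set)
'b' @ 2: {1,3,4,5}  (accept∈set)
'c' @ 3: {1,3,4,5}  (accept∈set)
'b' @ 4: {1,3,4,5}  (accept∈set)
'c' @ 5: {1,3,4,5}  (accept∈set)
'c' @ 6: {1,3,4,5}  (accept∈set)
'c' @ 7: {1,3,4,5}  (accept∈set)
'a' @ 8: {}  — no active states
end set {} — state 1 not in

Answer: REJECT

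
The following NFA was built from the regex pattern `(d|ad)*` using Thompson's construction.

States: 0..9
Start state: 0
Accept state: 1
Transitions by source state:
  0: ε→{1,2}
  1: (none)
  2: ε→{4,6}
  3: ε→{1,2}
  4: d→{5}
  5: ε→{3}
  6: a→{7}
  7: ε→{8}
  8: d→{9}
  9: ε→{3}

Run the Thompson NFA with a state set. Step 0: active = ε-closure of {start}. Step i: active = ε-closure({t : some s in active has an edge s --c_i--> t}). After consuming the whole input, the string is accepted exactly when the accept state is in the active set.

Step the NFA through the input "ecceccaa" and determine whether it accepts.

Answer: REJECT

Trace:
S₀ = ε-closure({0}) = {0,1,2,4,6}
'e' @ 1: {}  — state set empty
rest 'cceccaa' ignored (set empty)
end set {} — state 1 not in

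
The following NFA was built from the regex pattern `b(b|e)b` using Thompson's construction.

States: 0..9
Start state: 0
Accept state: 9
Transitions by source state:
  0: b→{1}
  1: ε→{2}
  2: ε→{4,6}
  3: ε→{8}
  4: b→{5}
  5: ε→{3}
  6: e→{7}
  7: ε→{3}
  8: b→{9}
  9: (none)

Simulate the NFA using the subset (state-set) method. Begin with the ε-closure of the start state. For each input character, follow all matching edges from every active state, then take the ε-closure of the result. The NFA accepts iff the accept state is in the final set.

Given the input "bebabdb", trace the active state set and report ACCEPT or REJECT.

S₀ = ε-closure({0}) = {0}
'b' @ 1: {1,2,4,6}
'e' @ 2: {3,7,8}
'b' @ 3: {9}  (accept∈set)
'a' @ 4: {}  — no active states
rest 'bdb' ignored (set empty)
final: {}; accept 9 not in set

Answer: REJECT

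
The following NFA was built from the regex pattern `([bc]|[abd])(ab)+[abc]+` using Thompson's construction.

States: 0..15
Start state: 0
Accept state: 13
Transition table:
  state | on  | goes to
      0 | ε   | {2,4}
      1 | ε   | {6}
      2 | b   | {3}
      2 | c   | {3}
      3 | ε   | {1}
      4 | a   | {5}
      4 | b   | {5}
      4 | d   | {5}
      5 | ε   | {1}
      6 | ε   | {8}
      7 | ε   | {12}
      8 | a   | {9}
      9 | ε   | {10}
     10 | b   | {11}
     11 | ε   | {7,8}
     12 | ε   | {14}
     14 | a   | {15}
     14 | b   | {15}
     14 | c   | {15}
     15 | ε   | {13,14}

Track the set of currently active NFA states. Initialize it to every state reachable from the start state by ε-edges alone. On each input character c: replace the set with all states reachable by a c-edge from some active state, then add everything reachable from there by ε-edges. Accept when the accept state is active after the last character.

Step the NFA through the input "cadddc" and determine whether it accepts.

Answer: REJECT

Derivation:
S₀ = ε-closure({0}) = {0,2,4}
'c' @ 1: {1,3,6,8}
'a' @ 2: {9,10}
'd' @ 3: {}  — dead — no transitions
rest 'ddc' ignored (set empty)
after full input: {}  (accept=13 not in)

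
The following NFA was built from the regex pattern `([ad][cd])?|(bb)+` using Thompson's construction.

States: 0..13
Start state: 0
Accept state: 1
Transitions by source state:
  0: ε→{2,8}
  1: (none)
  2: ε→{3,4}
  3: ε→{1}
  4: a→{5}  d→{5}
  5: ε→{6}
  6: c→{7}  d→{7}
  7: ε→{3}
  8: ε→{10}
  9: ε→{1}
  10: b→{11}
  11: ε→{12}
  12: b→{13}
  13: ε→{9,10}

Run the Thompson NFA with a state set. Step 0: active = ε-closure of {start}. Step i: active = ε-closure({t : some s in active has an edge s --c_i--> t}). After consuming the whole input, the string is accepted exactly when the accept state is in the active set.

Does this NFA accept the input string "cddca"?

Answer: REJECT

Trace:
S₀ = ε-closure({0}) = {0,1,2,3,4,8,10}
'c' @ 1: {}  — no active states
rest 'ddca' ignored (set empty)
final: {}; accept 1 not in set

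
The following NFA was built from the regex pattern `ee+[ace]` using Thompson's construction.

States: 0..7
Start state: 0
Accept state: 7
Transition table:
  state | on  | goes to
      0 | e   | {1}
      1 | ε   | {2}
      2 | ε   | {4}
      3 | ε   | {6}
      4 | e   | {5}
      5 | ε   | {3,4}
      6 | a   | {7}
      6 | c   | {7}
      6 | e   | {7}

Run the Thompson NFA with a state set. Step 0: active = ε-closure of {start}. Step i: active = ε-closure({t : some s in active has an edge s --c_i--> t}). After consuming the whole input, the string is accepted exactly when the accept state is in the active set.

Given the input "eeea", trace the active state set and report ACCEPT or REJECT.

Answer: ACCEPT

Derivation:
S₀ = ε-closure({0}) = {0}
'e' @ 1: {1,2,4}
'e' @ 2: {3,4,5,6}
'e' @ 3: {3,4,5,6,7}  (accept∈set)
'a' @ 4: {7}  (accept∈set)
final: {7}; accept 7 in set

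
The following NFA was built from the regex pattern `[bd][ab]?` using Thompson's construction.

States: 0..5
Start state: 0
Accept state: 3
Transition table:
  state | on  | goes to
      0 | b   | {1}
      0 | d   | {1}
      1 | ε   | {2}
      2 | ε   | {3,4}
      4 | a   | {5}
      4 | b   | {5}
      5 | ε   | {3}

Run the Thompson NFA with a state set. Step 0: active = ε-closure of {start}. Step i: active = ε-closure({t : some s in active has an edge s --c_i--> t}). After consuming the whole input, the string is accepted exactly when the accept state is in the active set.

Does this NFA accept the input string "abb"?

Answer: REJECT

Trace:
start: ε-closure({0}) = {0}
'a' @ 1: {}  — dead — no transitions
rest 'bb' ignored (set empty)
after full input: {}  (accept=3 not in)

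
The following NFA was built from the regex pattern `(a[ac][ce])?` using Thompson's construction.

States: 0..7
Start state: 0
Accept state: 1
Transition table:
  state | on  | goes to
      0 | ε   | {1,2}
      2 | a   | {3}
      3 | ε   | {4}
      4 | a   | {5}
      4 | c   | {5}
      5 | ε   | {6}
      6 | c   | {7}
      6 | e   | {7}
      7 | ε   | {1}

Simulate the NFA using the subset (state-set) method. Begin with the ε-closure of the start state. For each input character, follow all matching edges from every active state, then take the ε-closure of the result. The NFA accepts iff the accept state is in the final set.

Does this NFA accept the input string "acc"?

Answer: ACCEPT

Steps:
S₀ = ε-closure({0}) = {0,1,2}
'a' @ 1: {3,4}
'c' @ 2: {5,6}
'c' @ 3: {1,7}  [accepting]
final: {1,7}; accept 1 in set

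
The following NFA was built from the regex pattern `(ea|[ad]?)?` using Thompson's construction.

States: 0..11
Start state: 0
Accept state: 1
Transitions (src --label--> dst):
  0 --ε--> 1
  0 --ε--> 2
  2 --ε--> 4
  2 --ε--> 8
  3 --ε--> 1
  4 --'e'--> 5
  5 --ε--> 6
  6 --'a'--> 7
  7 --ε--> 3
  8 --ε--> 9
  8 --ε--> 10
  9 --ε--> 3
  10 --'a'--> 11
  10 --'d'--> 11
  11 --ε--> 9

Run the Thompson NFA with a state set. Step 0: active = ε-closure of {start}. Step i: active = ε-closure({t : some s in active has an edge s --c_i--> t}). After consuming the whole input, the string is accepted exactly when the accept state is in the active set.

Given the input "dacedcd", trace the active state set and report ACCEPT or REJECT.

Answer: REJECT

Trace:
start: ε-closure({0}) = {0,1,2,3,4,8,9,10}
'd' @ 1: {1,3,9,11}  (accept∈set)
'a' @ 2: {}  — no active states
rest 'cedcd' ignored (set empty)
final: {}; accept 1 not in set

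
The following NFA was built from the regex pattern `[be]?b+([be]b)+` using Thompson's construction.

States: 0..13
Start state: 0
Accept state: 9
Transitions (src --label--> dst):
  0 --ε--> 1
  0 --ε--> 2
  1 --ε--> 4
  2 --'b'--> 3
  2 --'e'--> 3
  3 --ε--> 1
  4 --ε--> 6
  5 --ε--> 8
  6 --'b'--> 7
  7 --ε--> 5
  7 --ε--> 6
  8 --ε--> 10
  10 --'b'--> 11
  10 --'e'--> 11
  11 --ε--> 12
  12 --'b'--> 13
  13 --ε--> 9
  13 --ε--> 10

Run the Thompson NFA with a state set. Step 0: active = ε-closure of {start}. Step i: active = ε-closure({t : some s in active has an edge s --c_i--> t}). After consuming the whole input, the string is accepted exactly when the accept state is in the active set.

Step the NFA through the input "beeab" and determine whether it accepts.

Answer: REJECT

Trace:
S₀ = ε-closure({0}) = {0,1,2,4,6}
'b' @ 1: {1,3,4,5,6,7,8,10}
'e' @ 2: {11,12}
'e' @ 3: {}  — state set empty
rest 'ab' ignored (set empty)
after full input: {}  (accept=9 not in)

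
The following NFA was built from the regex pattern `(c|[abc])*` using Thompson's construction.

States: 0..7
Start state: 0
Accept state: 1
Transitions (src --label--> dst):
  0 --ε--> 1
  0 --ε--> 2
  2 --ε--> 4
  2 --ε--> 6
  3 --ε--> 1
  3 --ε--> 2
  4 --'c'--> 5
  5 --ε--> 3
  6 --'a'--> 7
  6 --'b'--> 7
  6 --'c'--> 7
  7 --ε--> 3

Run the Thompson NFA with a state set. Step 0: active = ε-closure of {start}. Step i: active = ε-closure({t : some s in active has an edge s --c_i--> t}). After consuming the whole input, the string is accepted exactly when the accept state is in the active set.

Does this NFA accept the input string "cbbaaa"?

Answer: ACCEPT

Trace:
S₀ = ε-closure({0}) = {0,1,2,4,6}
'c' @ 1: {1,2,3,4,5,6,7}  ✓accept
'b' @ 2: {1,2,3,4,6,7}  ✓accept
'b' @ 3: {1,2,3,4,6,7}  ✓accept
'a' @ 4: {1,2,3,4,6,7}  ✓accept
'a' @ 5: {1,2,3,4,6,7}  ✓accept
'a' @ 6: {1,2,3,4,6,7}  ✓accept
final: {1,2,3,4,6,7}; accept 1 in set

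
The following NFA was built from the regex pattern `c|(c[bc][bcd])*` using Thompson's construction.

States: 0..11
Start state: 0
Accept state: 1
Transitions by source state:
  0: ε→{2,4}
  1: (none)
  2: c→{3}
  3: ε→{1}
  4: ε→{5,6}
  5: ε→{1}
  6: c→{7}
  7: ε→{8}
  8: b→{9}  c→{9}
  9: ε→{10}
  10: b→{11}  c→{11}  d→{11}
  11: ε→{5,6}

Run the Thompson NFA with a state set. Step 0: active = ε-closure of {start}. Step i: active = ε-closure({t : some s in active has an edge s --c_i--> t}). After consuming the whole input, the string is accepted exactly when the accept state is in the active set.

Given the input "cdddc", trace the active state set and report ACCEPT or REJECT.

initial (ε-close {0}): {0,1,2,4,5,6}
'c' @ 1: {1,3,7,8}  (accept∈set)
'd' @ 2: {}  — state set empty
rest 'ddc' ignored (set empty)
after full input: {}  (accept=1 not in)

Answer: REJECT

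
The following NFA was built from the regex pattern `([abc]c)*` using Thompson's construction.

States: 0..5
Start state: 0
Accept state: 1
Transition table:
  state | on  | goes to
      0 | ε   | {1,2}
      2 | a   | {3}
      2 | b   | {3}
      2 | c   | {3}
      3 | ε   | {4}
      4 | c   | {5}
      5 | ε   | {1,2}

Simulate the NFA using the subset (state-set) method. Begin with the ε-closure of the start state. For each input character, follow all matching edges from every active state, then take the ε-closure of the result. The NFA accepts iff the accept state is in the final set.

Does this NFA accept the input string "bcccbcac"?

Answer: ACCEPT

Steps:
S₀ = ε-closure({0}) = {0,1,2}
'b' @ 1: {3,4}
'c' @ 2: {1,2,5}  [accepting]
'c' @ 3: {3,4}
'c' @ 4: {1,2,5}  [accepting]
'b' @ 5: {3,4}
'c' @ 6: {1,2,5}  [accepting]
'a' @ 7: {3,4}
'c' @ 8: {1,2,5}  [accepting]
after full input: {1,2,5}  (accept=1 in)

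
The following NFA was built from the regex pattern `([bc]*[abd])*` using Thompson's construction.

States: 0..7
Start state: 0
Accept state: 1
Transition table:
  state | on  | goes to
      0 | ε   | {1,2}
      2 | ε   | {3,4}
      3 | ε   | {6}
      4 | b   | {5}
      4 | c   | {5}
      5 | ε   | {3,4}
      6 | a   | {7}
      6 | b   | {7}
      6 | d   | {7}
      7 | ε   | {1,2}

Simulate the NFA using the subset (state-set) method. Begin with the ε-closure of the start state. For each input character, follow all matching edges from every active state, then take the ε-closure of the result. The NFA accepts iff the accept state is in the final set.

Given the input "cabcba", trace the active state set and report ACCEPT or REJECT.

Answer: ACCEPT

Derivation:
start: ε-closure({0}) = {0,1,2,3,4,6}
'c' @ 1: {3,4,5,6}
'a' @ 2: {1,2,3,4,6,7}  ✓accept
'b' @ 3: {1,2,3,4,5,6,7}  ✓accept
'c' @ 4: {3,4,5,6}
'b' @ 5: {1,2,3,4,5,6,7}  ✓accept
'a' @ 6: {1,2,3,4,6,7}  ✓accept
after full input: {1,2,3,4,6,7}  (accept=1 in)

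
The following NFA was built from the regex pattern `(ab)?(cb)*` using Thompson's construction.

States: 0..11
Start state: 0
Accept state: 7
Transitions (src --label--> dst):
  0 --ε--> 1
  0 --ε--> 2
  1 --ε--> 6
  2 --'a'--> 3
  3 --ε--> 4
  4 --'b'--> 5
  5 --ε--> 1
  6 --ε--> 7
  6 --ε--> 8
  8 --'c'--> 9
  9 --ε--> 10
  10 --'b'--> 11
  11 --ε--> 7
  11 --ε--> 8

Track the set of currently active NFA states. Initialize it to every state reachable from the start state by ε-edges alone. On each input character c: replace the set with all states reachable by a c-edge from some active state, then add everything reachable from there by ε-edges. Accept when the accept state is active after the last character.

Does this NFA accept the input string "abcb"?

S₀ = ε-closure({0}) = {0,1,2,6,7,8}
'a' @ 1: {3,4}
'b' @ 2: {1,5,6,7,8}  ✓accept
'c' @ 3: {9,10}
'b' @ 4: {7,8,11}  ✓accept
final: {7,8,11}; accept 7 in set

Answer: ACCEPT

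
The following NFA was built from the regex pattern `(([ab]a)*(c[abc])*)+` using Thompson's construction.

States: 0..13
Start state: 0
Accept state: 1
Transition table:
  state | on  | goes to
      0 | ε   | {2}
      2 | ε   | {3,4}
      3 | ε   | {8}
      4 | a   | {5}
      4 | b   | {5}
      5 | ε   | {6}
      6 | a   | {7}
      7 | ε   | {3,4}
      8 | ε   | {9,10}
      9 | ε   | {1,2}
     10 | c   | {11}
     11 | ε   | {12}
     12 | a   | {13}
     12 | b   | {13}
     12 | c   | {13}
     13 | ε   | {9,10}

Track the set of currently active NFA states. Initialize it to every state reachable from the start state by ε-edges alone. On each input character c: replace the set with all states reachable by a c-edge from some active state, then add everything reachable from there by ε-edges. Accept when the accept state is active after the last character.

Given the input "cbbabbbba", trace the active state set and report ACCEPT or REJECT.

Answer: REJECT

Trace:
S₀ = ε-closure({0}) = {0,1,2,3,4,8,9,10}
'c' @ 1: {11,12}
'b' @ 2: {1,2,3,4,8,9,10,13}  [accepting]
'b' @ 3: {5,6}
'a' @ 4: {1,2,3,4,7,8,9,10}  [accepting]
'b' @ 5: {5,6}
'b' @ 6: {}  — state set empty
rest 'bba' ignored (set empty)
after full input: {}  (accept=1 not in)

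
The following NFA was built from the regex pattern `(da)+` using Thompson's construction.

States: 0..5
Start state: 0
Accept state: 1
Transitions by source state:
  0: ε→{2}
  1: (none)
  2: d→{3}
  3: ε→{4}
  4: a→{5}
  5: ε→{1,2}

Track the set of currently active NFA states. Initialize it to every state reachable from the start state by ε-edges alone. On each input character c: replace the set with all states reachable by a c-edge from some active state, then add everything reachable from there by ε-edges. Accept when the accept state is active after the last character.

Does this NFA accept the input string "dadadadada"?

Answer: ACCEPT

Trace:
start: ε-closure({0}) = {0,2}
'd' @ 1: {3,4}
'a' @ 2: {1,2,5}  ✓accept
'd' @ 3: {3,4}
'a' @ 4: {1,2,5}  ✓accept
'd' @ 5: {3,4}
'a' @ 6: {1,2,5}  ✓accept
'd' @ 7: {3,4}
'a' @ 8: {1,2,5}  ✓accept
'd' @ 9: {3,4}
'a' @ 10: {1,2,5}  ✓accept
final: {1,2,5}; accept 1 in set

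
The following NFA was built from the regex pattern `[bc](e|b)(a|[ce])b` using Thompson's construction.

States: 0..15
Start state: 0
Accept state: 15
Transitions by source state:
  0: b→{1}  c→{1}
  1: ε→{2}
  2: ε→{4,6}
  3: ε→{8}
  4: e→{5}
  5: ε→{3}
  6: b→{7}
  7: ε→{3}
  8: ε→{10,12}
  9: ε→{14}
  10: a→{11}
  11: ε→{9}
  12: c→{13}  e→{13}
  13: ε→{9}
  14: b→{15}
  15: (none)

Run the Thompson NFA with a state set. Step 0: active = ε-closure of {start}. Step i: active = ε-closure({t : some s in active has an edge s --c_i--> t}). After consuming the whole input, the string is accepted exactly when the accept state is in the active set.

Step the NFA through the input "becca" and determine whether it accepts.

start: ε-closure({0}) = {0}
'b' @ 1: {1,2,4,6}
'e' @ 2: {3,5,8,10,12}
'c' @ 3: {9,13,14}
'c' @ 4: {}  — state set empty
rest 'a' ignored (set empty)
after full input: {}  (accept=15 not in)

Answer: REJECT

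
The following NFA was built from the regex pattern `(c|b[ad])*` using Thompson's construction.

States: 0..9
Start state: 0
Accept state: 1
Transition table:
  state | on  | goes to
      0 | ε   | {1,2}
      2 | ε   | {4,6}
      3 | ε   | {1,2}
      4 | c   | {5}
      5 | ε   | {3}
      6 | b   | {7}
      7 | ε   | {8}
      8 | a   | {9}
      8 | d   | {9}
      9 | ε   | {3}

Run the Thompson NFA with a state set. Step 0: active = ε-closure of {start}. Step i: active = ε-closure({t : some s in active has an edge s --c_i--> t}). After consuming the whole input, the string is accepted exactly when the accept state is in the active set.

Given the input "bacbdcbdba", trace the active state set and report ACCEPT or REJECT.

S₀ = ε-closure({0}) = {0,1,2,4,6}
'b' @ 1: {7,8}
'a' @ 2: {1,2,3,4,6,9}  ✓accept
'c' @ 3: {1,2,3,4,5,6}  ✓accept
'b' @ 4: {7,8}
'd' @ 5: {1,2,3,4,6,9}  ✓accept
'c' @ 6: {1,2,3,4,5,6}  ✓accept
'b' @ 7: {7,8}
'd' @ 8: {1,2,3,4,6,9}  ✓accept
'b' @ 9: {7,8}
'a' @ 10: {1,2,3,4,6,9}  ✓accept
final: {1,2,3,4,6,9}; accept 1 in set

Answer: ACCEPT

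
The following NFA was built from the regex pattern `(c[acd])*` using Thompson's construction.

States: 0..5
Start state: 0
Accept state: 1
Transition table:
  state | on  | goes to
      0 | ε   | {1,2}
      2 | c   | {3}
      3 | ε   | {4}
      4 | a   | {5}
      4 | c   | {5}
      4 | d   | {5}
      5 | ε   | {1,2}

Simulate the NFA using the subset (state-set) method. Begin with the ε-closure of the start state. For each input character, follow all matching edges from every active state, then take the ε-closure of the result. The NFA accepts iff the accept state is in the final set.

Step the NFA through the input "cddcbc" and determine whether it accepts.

start: ε-closure({0}) = {0,1,2}
'c' @ 1: {3,4}
'd' @ 2: {1,2,5}  ✓accept
'd' @ 3: {}  — state set empty
rest 'cbc' ignored (set empty)
final: {}; accept 1 not in set

Answer: REJECT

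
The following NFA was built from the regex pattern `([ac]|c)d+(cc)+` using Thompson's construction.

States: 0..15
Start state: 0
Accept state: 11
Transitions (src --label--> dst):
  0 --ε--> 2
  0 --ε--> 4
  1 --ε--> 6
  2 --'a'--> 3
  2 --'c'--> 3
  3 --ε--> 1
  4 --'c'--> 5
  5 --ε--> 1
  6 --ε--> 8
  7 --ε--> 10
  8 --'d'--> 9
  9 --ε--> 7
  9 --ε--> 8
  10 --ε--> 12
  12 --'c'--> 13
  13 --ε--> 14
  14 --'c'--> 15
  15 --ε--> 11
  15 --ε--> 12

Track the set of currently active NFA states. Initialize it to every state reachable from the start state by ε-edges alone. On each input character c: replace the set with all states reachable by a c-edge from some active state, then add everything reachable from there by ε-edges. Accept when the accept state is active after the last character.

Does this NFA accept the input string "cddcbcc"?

initial (ε-close {0}): {0,2,4}
'c' @ 1: {1,3,5,6,8}
'd' @ 2: {7,8,9,10,12}
'd' @ 3: {7,8,9,10,12}
'c' @ 4: {13,14}
'b' @ 5: {}  — dead — no transitions
rest 'cc' ignored (set empty)
end set {} — state 11 not in

Answer: REJECT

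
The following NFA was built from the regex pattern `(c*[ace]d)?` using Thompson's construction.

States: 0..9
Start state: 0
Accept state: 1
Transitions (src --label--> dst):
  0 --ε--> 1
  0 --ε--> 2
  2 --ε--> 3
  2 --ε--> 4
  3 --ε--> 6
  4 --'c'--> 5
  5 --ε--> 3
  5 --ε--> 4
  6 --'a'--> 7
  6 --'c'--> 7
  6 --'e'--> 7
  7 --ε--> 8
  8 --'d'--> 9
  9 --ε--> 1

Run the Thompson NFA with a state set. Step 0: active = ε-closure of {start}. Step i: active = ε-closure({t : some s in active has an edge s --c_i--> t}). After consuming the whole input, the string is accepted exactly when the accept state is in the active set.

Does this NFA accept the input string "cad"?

Answer: ACCEPT

Derivation:
start: ε-closure({0}) = {0,1,2,3,4,6}
'c' @ 1: {3,4,5,6,7,8}
'a' @ 2: {7,8}
'd' @ 3: {1,9}  [accepting]
after full input: {1,9}  (accept=1 in)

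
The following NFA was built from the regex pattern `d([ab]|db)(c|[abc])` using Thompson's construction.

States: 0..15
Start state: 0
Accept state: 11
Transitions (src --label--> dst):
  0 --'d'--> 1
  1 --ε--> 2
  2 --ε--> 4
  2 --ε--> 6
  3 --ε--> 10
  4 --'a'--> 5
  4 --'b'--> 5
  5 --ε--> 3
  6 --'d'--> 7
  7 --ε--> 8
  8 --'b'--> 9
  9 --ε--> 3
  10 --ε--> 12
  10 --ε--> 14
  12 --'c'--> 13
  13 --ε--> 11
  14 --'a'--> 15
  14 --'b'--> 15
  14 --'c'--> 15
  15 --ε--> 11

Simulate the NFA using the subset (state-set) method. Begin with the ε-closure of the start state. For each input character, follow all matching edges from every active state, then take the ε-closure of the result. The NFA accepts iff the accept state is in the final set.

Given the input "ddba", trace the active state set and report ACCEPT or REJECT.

initial (ε-close {0}): {0}
'd' @ 1: {1,2,4,6}
'd' @ 2: {7,8}
'b' @ 3: {3,9,10,12,14}
'a' @ 4: {11,15}  [accepting]
final: {11,15}; accept 11 in set

Answer: ACCEPT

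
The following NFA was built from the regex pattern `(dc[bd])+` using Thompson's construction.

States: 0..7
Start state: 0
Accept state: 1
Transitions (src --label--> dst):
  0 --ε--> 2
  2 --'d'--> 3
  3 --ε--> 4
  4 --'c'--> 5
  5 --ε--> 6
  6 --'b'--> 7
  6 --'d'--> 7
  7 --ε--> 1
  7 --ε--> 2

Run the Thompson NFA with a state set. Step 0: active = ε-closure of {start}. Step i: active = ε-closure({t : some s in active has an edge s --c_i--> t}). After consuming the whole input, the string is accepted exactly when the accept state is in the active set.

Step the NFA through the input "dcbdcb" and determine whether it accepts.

Answer: ACCEPT

Trace:
S₀ = ε-closure({0}) = {0,2}
'd' @ 1: {3,4}
'c' @ 2: {5,6}
'b' @ 3: {1,2,7}  (accept∈set)
'd' @ 4: {3,4}
'c' @ 5: {5,6}
'b' @ 6: {1,2,7}  (accept∈set)
after full input: {1,2,7}  (accept=1 in)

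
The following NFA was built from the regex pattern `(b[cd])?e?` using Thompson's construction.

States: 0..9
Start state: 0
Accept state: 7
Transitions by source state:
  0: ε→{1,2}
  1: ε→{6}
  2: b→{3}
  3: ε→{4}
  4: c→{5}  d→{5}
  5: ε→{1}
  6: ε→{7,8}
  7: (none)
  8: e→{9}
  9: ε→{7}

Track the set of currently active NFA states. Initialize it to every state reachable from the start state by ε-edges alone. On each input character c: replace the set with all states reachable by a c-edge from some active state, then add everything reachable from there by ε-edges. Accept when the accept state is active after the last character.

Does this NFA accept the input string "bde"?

Answer: ACCEPT

Derivation:
start: ε-closure({0}) = {0,1,2,6,7,8}
'b' @ 1: {3,4}
'd' @ 2: {1,5,6,7,8}  (accept∈set)
'e' @ 3: {7,9}  (accept∈set)
final: {7,9}; accept 7 in set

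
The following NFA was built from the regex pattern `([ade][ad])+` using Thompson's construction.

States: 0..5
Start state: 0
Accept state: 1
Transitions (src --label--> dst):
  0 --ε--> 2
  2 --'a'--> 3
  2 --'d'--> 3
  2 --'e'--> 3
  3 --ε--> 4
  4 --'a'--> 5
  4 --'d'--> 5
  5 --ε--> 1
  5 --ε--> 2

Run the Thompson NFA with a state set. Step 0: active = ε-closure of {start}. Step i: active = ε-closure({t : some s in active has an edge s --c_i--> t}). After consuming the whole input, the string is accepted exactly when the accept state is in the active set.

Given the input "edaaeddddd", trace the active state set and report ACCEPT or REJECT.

start: ε-closure({0}) = {0,2}
'e' @ 1: {3,4}
'd' @ 2: {1,2,5}  ✓accept
'a' @ 3: {3,4}
'a' @ 4: {1,2,5}  ✓accept
'e' @ 5: {3,4}
'd' @ 6: {1,2,5}  ✓accept
'd' @ 7: {3,4}
'd' @ 8: {1,2,5}  ✓accept
'd' @ 9: {3,4}
'd' @ 10: {1,2,5}  ✓accept
final: {1,2,5}; accept 1 in set

Answer: ACCEPT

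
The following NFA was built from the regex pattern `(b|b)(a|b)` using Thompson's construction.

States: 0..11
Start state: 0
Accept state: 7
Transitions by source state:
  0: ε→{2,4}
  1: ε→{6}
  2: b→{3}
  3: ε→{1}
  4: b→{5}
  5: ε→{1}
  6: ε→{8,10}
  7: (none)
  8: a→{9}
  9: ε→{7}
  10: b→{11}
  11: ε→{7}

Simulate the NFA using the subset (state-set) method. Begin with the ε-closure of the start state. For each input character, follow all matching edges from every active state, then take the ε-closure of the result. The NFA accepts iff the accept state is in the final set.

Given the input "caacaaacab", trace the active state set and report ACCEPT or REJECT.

S₀ = ε-closure({0}) = {0,2,4}
'c' @ 1: {}  — dead — no transitions
rest 'aacaaacab' ignored (set empty)
after full input: {}  (accept=7 not in)

Answer: REJECT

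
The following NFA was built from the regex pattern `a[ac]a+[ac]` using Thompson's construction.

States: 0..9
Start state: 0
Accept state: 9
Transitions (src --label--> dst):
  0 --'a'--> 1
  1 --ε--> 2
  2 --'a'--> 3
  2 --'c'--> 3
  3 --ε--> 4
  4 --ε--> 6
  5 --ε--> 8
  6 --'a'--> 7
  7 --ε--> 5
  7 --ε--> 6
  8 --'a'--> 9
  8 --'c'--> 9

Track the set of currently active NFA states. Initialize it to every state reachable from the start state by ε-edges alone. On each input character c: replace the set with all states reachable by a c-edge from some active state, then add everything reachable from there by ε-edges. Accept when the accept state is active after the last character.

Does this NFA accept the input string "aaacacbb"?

start: ε-closure({0}) = {0}
'a' @ 1: {1,2}
'a' @ 2: {3,4,6}
'a' @ 3: {5,6,7,8}
'c' @ 4: {9}  [accepting]
'a' @ 5: {}  — no active states
rest 'cbb' ignored (set empty)
after full input: {}  (accept=9 not in)

Answer: REJECT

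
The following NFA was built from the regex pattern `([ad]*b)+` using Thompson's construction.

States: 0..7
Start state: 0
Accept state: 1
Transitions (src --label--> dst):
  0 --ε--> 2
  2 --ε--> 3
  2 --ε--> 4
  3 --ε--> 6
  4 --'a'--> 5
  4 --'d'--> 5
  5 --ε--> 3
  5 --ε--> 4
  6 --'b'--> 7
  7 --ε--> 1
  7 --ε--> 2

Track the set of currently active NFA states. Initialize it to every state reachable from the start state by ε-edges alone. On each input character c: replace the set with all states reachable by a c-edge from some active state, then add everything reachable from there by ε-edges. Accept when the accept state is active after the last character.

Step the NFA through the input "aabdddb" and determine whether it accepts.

Answer: ACCEPT

Trace:
S₀ = ε-closure({0}) = {0,2,3,4,6}
'a' @ 1: {3,4,5,6}
'a' @ 2: {3,4,5,6}
'b' @ 3: {1,2,3,4,6,7}  ✓accept
'd' @ 4: {3,4,5,6}
'd' @ 5: {3,4,5,6}
'd' @ 6: {3,4,5,6}
'b' @ 7: {1,2,3,4,6,7}  ✓accept
end set {1,2,3,4,6,7} — state 1 in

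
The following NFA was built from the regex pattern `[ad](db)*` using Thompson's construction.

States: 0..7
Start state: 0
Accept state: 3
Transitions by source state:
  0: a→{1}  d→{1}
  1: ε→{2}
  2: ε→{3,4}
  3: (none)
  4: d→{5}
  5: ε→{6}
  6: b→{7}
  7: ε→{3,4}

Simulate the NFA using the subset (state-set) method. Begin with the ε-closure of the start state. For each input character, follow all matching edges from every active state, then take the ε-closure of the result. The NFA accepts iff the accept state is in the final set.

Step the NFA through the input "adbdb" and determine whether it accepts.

Answer: ACCEPT

Steps:
initial (ε-close {0}): {0}
'a' @ 1: {1,2,3,4}  (accept∈set)
'd' @ 2: {5,6}
'b' @ 3: {3,4,7}  (accept∈set)
'd' @ 4: {5,6}
'b' @ 5: {3,4,7}  (accept∈set)
final: {3,4,7}; accept 3 in set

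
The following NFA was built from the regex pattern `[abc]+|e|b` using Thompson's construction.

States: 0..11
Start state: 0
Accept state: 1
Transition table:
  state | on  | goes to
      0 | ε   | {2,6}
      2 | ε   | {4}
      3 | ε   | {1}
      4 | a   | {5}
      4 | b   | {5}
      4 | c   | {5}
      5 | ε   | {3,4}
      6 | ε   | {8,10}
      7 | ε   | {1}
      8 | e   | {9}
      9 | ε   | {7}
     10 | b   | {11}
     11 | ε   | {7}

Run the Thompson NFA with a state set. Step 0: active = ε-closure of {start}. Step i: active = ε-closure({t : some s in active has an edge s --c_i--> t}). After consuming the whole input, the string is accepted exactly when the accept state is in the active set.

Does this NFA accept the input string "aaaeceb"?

initial (ε-close {0}): {0,2,4,6,8,10}
'a' @ 1: {1,3,4,5}  [accepting]
'a' @ 2: {1,3,4,5}  [accepting]
'a' @ 3: {1,3,4,5}  [accepting]
'e' @ 4: {}  — dead — no transitions
rest 'ceb' ignored (set empty)
end set {} — state 1 not in

Answer: REJECT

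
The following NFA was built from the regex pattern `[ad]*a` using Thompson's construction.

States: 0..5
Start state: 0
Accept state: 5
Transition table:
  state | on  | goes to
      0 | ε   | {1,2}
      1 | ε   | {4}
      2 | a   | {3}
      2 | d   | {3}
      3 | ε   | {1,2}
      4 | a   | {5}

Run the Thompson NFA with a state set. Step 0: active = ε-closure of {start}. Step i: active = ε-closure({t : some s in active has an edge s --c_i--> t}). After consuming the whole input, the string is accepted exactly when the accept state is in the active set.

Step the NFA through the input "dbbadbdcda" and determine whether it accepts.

S₀ = ε-closure({0}) = {0,1,2,4}
'd' @ 1: {1,2,3,4}
'b' @ 2: {}  — no active states
rest 'badbdcda' ignored (set empty)
after full input: {}  (accept=5 not in)

Answer: REJECT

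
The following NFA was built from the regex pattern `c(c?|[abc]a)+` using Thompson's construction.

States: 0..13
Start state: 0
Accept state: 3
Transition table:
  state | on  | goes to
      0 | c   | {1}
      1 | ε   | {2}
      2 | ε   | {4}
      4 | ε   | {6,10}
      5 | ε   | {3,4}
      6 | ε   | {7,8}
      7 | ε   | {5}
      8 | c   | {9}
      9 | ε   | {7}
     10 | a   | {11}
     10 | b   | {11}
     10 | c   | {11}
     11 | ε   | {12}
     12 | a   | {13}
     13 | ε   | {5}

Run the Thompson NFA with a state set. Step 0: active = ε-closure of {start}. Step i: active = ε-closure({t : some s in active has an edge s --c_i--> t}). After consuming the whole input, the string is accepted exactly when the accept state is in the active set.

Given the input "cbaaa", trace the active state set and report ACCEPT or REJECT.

Answer: ACCEPT

Trace:
initial (ε-close {0}): {0}
'c' @ 1: {1,2,3,4,5,6,7,8,10}  (accept∈set)
'b' @ 2: {11,12}
'a' @ 3: {3,4,5,6,7,8,10,13}  (accept∈set)
'a' @ 4: {11,12}
'a' @ 5: {3,4,5,6,7,8,10,13}  (accept∈set)
end set {3,4,5,6,7,8,10,13} — state 3 in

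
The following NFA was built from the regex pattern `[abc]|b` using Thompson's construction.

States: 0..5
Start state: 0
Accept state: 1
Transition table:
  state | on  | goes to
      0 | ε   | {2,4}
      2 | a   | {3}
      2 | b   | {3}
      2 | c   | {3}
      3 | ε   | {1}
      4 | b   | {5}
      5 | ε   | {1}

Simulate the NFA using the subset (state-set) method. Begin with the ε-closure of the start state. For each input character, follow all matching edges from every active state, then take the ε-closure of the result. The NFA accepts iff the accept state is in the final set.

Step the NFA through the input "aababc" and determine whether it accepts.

Answer: REJECT

Steps:
start: ε-closure({0}) = {0,2,4}
'a' @ 1: {1,3}  ✓accept
'a' @ 2: {}  — state set empty
rest 'babc' ignored (set empty)
end set {} — state 1 not in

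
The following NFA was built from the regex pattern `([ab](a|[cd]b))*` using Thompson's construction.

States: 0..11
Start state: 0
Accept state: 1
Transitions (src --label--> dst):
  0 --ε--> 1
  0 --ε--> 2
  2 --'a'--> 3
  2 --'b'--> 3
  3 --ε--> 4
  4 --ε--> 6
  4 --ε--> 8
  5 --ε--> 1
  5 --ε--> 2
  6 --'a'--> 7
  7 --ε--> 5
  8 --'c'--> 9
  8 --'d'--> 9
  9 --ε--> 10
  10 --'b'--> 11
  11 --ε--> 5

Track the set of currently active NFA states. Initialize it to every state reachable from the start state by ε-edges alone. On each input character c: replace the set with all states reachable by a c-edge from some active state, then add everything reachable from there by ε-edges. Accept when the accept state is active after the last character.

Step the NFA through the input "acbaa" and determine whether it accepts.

Answer: ACCEPT

Trace:
start: ε-closure({0}) = {0,1,2}
'a' @ 1: {3,4,6,8}
'c' @ 2: {9,10}
'b' @ 3: {1,2,5,11}  (accept∈set)
'a' @ 4: {3,4,6,8}
'a' @ 5: {1,2,5,7}  (accept∈set)
after full input: {1,2,5,7}  (accept=1 in)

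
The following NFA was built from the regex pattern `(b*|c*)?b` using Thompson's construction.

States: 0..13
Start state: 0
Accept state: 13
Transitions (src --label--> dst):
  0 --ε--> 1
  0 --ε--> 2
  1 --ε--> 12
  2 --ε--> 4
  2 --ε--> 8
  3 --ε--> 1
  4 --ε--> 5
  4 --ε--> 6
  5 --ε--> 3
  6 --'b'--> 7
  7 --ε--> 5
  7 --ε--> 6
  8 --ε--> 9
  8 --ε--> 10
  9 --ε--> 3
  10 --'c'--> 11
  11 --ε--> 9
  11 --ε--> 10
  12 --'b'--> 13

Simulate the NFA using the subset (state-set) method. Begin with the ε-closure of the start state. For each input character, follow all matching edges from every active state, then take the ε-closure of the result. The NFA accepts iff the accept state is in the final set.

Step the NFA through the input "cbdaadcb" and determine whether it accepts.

S₀ = ε-closure({0}) = {0,1,2,3,4,5,6,8,9,10,12}
'c' @ 1: {1,3,9,10,11,12}
'b' @ 2: {13}  (accept∈set)
'd' @ 3: {}  — state set empty
rest 'aadcb' ignored (set empty)
after full input: {}  (accept=13 not in)

Answer: REJECT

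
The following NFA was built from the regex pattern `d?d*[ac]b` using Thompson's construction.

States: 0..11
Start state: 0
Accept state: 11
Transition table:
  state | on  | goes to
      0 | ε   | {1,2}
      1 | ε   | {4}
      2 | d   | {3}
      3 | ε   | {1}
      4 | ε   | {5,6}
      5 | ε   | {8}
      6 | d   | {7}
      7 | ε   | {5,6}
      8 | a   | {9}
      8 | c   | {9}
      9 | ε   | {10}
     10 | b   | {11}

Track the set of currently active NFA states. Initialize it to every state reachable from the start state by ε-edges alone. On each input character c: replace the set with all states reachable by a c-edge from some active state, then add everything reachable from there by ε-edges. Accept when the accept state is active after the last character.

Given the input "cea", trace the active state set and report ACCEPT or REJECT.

Answer: REJECT

Trace:
initial (ε-close {0}): {0,1,2,4,5,6,8}
'c' @ 1: {9,10}
'e' @ 2: {}  — no active states
rest 'a' ignored (set empty)
final: {}; accept 11 not in set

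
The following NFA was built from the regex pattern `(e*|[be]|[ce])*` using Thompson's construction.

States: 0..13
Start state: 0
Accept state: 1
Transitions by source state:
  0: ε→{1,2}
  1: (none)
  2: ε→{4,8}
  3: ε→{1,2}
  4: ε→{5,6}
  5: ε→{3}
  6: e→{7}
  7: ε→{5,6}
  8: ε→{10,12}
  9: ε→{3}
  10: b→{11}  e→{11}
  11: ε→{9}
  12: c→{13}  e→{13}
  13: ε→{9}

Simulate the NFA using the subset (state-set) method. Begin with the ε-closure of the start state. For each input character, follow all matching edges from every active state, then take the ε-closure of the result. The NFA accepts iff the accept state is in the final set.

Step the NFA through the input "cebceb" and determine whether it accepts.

start: ε-closure({0}) = {0,1,2,3,4,5,6,8,10,12}
'c' @ 1: {1,2,3,4,5,6,8,9,10,12,13}  [accepting]
'e' @ 2: {1,2,3,4,5,6,7,8,9,10,11,12,13}  [accepting]
'b' @ 3: {1,2,3,4,5,6,8,9,10,11,12}  [accepting]
'c' @ 4: {1,2,3,4,5,6,8,9,10,12,13}  [accepting]
'e' @ 5: {1,2,3,4,5,6,7,8,9,10,11,12,13}  [accepting]
'b' @ 6: {1,2,3,4,5,6,8,9,10,11,12}  [accepting]
after full input: {1,2,3,4,5,6,8,9,10,11,12}  (accept=1 in)

Answer: ACCEPT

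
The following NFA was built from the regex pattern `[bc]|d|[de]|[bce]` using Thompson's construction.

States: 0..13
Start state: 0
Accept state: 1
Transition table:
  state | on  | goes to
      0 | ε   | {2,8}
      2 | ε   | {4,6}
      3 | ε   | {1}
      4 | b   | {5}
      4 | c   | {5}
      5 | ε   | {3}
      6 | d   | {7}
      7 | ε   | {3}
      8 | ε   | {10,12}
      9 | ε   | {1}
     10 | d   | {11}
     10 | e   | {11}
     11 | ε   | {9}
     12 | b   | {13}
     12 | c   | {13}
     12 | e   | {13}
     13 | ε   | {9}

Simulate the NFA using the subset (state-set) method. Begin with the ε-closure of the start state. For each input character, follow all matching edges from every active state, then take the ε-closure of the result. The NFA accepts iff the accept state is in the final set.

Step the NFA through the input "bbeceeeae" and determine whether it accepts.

Answer: REJECT

Derivation:
start: ε-closure({0}) = {0,2,4,6,8,10,12}
'b' @ 1: {1,3,5,9,13}  (accept∈set)
'b' @ 2: {}  — no active states
rest 'eceeeae' ignored (set empty)
after full input: {}  (accept=1 not in)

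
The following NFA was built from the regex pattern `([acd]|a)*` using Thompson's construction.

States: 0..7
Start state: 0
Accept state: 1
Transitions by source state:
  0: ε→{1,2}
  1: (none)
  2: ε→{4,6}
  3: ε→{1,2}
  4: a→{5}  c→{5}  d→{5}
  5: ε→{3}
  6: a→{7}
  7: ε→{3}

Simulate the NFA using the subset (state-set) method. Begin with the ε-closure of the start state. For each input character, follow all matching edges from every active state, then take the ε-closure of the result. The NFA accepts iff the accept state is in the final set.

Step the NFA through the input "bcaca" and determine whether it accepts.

Answer: REJECT

Steps:
start: ε-closure({0}) = {0,1,2,4,6}
'b' @ 1: {}  — dead — no transitions
rest 'caca' ignored (set empty)
end set {} — state 1 not in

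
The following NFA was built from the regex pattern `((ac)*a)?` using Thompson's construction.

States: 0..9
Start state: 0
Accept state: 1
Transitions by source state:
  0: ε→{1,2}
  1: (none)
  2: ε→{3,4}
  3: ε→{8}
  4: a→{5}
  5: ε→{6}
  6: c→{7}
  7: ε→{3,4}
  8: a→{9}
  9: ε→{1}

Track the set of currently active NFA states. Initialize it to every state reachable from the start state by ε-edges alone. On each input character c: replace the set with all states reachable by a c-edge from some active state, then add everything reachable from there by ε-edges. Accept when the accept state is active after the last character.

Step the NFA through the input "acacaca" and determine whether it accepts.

S₀ = ε-closure({0}) = {0,1,2,3,4,8}
'a' @ 1: {1,5,6,9}  [accepting]
'c' @ 2: {3,4,7,8}
'a' @ 3: {1,5,6,9}  [accepting]
'c' @ 4: {3,4,7,8}
'a' @ 5: {1,5,6,9}  [accepting]
'c' @ 6: {3,4,7,8}
'a' @ 7: {1,5,6,9}  [accepting]
end set {1,5,6,9} — state 1 in

Answer: ACCEPT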